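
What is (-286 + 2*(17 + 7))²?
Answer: 56644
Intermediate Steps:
(-286 + 2*(17 + 7))² = (-286 + 2*24)² = (-286 + 48)² = (-238)² = 56644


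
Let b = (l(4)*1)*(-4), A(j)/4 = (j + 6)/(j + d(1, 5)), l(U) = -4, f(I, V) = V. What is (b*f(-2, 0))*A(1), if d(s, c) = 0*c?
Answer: 0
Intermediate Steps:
d(s, c) = 0
A(j) = 4*(6 + j)/j (A(j) = 4*((j + 6)/(j + 0)) = 4*((6 + j)/j) = 4*(6 + j)/j)
b = 16 (b = -4*1*(-4) = -4*(-4) = 16)
(b*f(-2, 0))*A(1) = (16*0)*(4 + 24/1) = 0*(4 + 24*1) = 0*(4 + 24) = 0*28 = 0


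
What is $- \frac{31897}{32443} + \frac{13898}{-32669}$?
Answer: $- \frac{1492935907}{1059880367} \approx -1.4086$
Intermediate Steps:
$- \frac{31897}{32443} + \frac{13898}{-32669} = \left(-31897\right) \frac{1}{32443} + 13898 \left(- \frac{1}{32669}\right) = - \frac{31897}{32443} - \frac{13898}{32669} = - \frac{1492935907}{1059880367}$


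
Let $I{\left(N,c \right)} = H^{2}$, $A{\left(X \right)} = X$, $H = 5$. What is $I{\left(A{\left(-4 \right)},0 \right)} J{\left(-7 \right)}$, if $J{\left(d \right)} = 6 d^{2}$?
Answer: $7350$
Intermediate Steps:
$I{\left(N,c \right)} = 25$ ($I{\left(N,c \right)} = 5^{2} = 25$)
$I{\left(A{\left(-4 \right)},0 \right)} J{\left(-7 \right)} = 25 \cdot 6 \left(-7\right)^{2} = 25 \cdot 6 \cdot 49 = 25 \cdot 294 = 7350$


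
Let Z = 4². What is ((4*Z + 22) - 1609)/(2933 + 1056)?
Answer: -1523/3989 ≈ -0.38180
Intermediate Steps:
Z = 16
((4*Z + 22) - 1609)/(2933 + 1056) = ((4*16 + 22) - 1609)/(2933 + 1056) = ((64 + 22) - 1609)/3989 = (86 - 1609)*(1/3989) = -1523*1/3989 = -1523/3989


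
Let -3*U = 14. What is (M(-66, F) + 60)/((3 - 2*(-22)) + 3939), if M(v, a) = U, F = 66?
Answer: 83/5979 ≈ 0.013882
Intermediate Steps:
U = -14/3 (U = -⅓*14 = -14/3 ≈ -4.6667)
M(v, a) = -14/3
(M(-66, F) + 60)/((3 - 2*(-22)) + 3939) = (-14/3 + 60)/((3 - 2*(-22)) + 3939) = 166/(3*((3 + 44) + 3939)) = 166/(3*(47 + 3939)) = (166/3)/3986 = (166/3)*(1/3986) = 83/5979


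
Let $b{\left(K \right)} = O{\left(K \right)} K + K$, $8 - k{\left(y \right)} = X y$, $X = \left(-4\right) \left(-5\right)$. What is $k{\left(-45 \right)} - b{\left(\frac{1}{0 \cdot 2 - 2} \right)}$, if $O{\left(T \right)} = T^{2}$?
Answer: $\frac{7269}{8} \approx 908.63$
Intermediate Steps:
$X = 20$
$k{\left(y \right)} = 8 - 20 y$
$b{\left(K \right)} = K + K^{3}$ ($b{\left(K \right)} = K^{2} K + K = K^{3} + K = K + K^{3}$)
$k{\left(-45 \right)} - b{\left(\frac{1}{0 \cdot 2 - 2} \right)} = \left(8 - -900\right) - \left(\frac{1}{0 \cdot 2 - 2} + \left(\frac{1}{0 \cdot 2 - 2}\right)^{3}\right) = \left(8 + 900\right) - \left(\frac{1}{0 - 2} + \left(\frac{1}{0 - 2}\right)^{3}\right) = 908 - \left(\frac{1}{-2} + \left(\frac{1}{-2}\right)^{3}\right) = 908 - \left(- \frac{1}{2} + \left(- \frac{1}{2}\right)^{3}\right) = 908 - \left(- \frac{1}{2} - \frac{1}{8}\right) = 908 - - \frac{5}{8} = 908 + \frac{5}{8} = \frac{7269}{8}$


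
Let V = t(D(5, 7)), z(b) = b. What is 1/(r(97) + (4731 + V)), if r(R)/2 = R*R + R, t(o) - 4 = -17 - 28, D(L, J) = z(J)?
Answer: 1/23702 ≈ 4.2191e-5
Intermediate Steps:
D(L, J) = J
t(o) = -41 (t(o) = 4 + (-17 - 28) = 4 - 45 = -41)
r(R) = 2*R + 2*R² (r(R) = 2*(R*R + R) = 2*(R² + R) = 2*(R + R²) = 2*R + 2*R²)
V = -41
1/(r(97) + (4731 + V)) = 1/(2*97*(1 + 97) + (4731 - 41)) = 1/(2*97*98 + 4690) = 1/(19012 + 4690) = 1/23702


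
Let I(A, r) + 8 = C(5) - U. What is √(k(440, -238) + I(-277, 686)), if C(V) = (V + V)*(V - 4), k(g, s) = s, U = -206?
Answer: I*√30 ≈ 5.4772*I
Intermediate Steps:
C(V) = 2*V*(-4 + V) (C(V) = (2*V)*(-4 + V) = 2*V*(-4 + V))
I(A, r) = 208 (I(A, r) = -8 + (2*5*(-4 + 5) - 1*(-206)) = -8 + (2*5*1 + 206) = -8 + (10 + 206) = -8 + 216 = 208)
√(k(440, -238) + I(-277, 686)) = √(-238 + 208) = √(-30) = I*√30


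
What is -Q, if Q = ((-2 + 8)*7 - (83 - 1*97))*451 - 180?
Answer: -25076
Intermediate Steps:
Q = 25076 (Q = (6*7 - (83 - 97))*451 - 180 = (42 - 1*(-14))*451 - 180 = (42 + 14)*451 - 180 = 56*451 - 180 = 25256 - 180 = 25076)
-Q = -1*25076 = -25076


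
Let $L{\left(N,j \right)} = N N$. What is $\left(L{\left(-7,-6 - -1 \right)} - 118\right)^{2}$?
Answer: $4761$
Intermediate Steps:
$L{\left(N,j \right)} = N^{2}$
$\left(L{\left(-7,-6 - -1 \right)} - 118\right)^{2} = \left(\left(-7\right)^{2} - 118\right)^{2} = \left(49 - 118\right)^{2} = \left(-69\right)^{2} = 4761$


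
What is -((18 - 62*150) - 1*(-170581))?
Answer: -161299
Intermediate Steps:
-((18 - 62*150) - 1*(-170581)) = -((18 - 9300) + 170581) = -(-9282 + 170581) = -1*161299 = -161299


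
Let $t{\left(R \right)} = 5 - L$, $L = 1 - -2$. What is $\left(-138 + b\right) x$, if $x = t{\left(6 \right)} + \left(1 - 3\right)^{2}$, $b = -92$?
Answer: $-1380$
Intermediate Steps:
$L = 3$ ($L = 1 + 2 = 3$)
$t{\left(R \right)} = 2$ ($t{\left(R \right)} = 5 - 3 = 2$)
$x = 6$ ($x = 2 + \left(1 - 3\right)^{2} = 2 + \left(-2\right)^{2} = 2 + 4 = 6$)
$\left(-138 + b\right) x = \left(-138 - 92\right) 6 = \left(-230\right) 6 = -1380$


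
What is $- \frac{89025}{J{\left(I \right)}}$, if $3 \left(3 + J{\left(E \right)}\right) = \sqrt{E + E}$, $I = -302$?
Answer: $\frac{480735}{137} + \frac{106830 i \sqrt{151}}{137} \approx 3509.0 + 9582.1 i$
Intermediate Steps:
$J{\left(E \right)} = -3 + \frac{\sqrt{2} \sqrt{E}}{3}$ ($J{\left(E \right)} = -3 + \frac{\sqrt{E + E}}{3} = -3 + \frac{\sqrt{2 E}}{3} = -3 + \frac{\sqrt{2} \sqrt{E}}{3}$)
$- \frac{89025}{J{\left(I \right)}} = - \frac{89025}{-3 + \frac{\sqrt{2} \sqrt{-302}}{3}} = - \frac{89025}{-3 + \frac{\sqrt{2} i \sqrt{302}}{3}} = - \frac{89025}{-3 + \frac{2 i \sqrt{151}}{3}}$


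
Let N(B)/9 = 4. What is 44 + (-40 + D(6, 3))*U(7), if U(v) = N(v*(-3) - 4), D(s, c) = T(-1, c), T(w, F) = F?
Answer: -1288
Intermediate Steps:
D(s, c) = c
N(B) = 36 (N(B) = 9*4 = 36)
U(v) = 36
44 + (-40 + D(6, 3))*U(7) = 44 + (-40 + 3)*36 = 44 - 37*36 = 44 - 1332 = -1288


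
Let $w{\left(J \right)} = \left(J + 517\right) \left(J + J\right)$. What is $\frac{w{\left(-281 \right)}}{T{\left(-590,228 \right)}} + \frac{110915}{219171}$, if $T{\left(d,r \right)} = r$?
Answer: $- \frac{806772207}{1388083} \approx -581.21$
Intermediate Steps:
$w{\left(J \right)} = 2 J \left(517 + J\right)$ ($w{\left(J \right)} = \left(517 + J\right) 2 J = 2 J \left(517 + J\right)$)
$\frac{w{\left(-281 \right)}}{T{\left(-590,228 \right)}} + \frac{110915}{219171} = \frac{2 \left(-281\right) \left(517 - 281\right)}{228} + \frac{110915}{219171} = 2 \left(-281\right) 236 \cdot \frac{1}{228} + 110915 \cdot \frac{1}{219171} = \left(-132632\right) \frac{1}{228} + \frac{110915}{219171} = - \frac{33158}{57} + \frac{110915}{219171} = - \frac{806772207}{1388083}$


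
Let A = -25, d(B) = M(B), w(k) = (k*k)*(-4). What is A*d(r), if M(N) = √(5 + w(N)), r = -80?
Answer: -25*I*√25595 ≈ -3999.6*I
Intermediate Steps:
w(k) = -4*k² (w(k) = k²*(-4) = -4*k²)
M(N) = √(5 - 4*N²)
d(B) = √(5 - 4*B²)
A*d(r) = -25*√(5 - 4*(-80)²) = -25*√(5 - 4*6400) = -25*√(5 - 25600) = -25*I*√25595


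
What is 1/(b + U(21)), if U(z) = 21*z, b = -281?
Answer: 1/160 ≈ 0.0062500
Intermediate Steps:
1/(b + U(21)) = 1/(-281 + 21*21) = 1/(-281 + 441) = 1/160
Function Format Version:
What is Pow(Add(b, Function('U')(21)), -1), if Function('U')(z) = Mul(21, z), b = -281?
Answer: Rational(1, 160) ≈ 0.0062500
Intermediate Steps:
Pow(Add(b, Function('U')(21)), -1) = Pow(Add(-281, Mul(21, 21)), -1) = Pow(Add(-281, 441), -1) = Pow(160, -1) = Rational(1, 160)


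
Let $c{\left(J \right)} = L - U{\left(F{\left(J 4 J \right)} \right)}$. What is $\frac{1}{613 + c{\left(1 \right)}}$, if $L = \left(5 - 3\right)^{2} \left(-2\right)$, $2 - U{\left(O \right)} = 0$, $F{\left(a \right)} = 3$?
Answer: $\frac{1}{603} \approx 0.0016584$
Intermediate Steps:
$U{\left(O \right)} = 2$ ($U{\left(O \right)} = 2 - 0 = 2 + 0 = 2$)
$L = -8$ ($L = 2^{2} \left(-2\right) = 4 \left(-2\right) = -8$)
$c{\left(J \right)} = -10$ ($c{\left(J \right)} = -8 - 2 = -10$)
$\frac{1}{613 + c{\left(1 \right)}} = \frac{1}{613 - 10} = \frac{1}{603}$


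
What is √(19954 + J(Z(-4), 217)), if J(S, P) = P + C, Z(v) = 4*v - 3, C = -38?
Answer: 3*√2237 ≈ 141.89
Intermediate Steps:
Z(v) = -3 + 4*v
J(S, P) = -38 + P (J(S, P) = P - 38 = -38 + P)
√(19954 + J(Z(-4), 217)) = √(19954 + (-38 + 217)) = √(19954 + 179) = √20133 = 3*√2237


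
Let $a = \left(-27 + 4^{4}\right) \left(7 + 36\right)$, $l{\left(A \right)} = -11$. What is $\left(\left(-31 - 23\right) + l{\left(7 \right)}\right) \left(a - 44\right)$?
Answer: $-637195$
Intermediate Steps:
$a = 9847$ ($a = \left(-27 + 256\right) 43 = 229 \cdot 43 = 9847$)
$\left(\left(-31 - 23\right) + l{\left(7 \right)}\right) \left(a - 44\right) = \left(\left(-31 - 23\right) - 11\right) \left(9847 - 44\right) = \left(-54 - 11\right) \left(9847 - 44\right) = \left(-65\right) 9803 = -637195$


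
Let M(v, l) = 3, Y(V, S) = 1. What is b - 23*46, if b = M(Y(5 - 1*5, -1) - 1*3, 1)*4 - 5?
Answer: -1051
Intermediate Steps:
b = 7 (b = 3*4 - 5 = 12 - 5 = 7)
b - 23*46 = 7 - 23*46 = 7 - 1058 = -1051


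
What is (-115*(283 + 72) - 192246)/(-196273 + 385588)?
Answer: -233071/189315 ≈ -1.2311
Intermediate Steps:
(-115*(283 + 72) - 192246)/(-196273 + 385588) = (-115*355 - 192246)/189315 = (-40825 - 192246)*(1/189315) = -233071*1/189315 = -233071/189315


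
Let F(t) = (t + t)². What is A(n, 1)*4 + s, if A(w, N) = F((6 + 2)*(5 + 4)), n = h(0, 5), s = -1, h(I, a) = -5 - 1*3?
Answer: 82943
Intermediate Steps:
h(I, a) = -8 (h(I, a) = -5 - 3 = -8)
n = -8
F(t) = 4*t² (F(t) = (2*t)² = 4*t²)
A(w, N) = 20736 (A(w, N) = 4*((6 + 2)*(5 + 4))² = 4*(8*9)² = 4*72² = 4*5184 = 20736)
A(n, 1)*4 + s = 20736*4 - 1 = 82944 - 1 = 82943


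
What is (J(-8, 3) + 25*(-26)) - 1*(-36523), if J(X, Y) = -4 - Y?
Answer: 35866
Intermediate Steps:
(J(-8, 3) + 25*(-26)) - 1*(-36523) = ((-4 - 1*3) + 25*(-26)) - 1*(-36523) = ((-4 - 3) - 650) + 36523 = (-7 - 650) + 36523 = -657 + 36523 = 35866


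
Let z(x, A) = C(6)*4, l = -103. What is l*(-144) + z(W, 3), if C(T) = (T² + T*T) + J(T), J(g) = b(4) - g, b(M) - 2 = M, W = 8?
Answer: 15120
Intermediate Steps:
b(M) = 2 + M
J(g) = 6 - g (J(g) = (2 + 4) - g = 6 - g)
C(T) = 6 - T + 2*T² (C(T) = (T² + T*T) + (6 - T) = (T² + T²) + (6 - T) = 2*T² + (6 - T) = 6 - T + 2*T²)
z(x, A) = 288 (z(x, A) = (6 - 1*6 + 2*6²)*4 = (6 - 6 + 2*36)*4 = (6 - 6 + 72)*4 = 72*4 = 288)
l*(-144) + z(W, 3) = -103*(-144) + 288 = 14832 + 288 = 15120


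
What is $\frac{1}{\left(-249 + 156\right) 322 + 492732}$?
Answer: $\frac{1}{462786} \approx 2.1608 \cdot 10^{-6}$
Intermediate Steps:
$\frac{1}{\left(-249 + 156\right) 322 + 492732} = \frac{1}{\left(-93\right) 322 + 492732} = \frac{1}{-29946 + 492732} = \frac{1}{462786}$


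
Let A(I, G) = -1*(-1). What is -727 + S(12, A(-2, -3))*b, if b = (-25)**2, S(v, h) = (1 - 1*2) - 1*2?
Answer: -2602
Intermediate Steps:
A(I, G) = 1
S(v, h) = -3 (S(v, h) = (1 - 2) - 2 = -1 - 2 = -3)
b = 625
-727 + S(12, A(-2, -3))*b = -727 - 3*625 = -727 - 1875 = -2602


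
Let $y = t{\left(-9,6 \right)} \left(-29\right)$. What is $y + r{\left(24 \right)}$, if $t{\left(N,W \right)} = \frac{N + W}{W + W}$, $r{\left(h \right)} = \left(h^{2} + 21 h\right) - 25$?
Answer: $\frac{4249}{4} \approx 1062.3$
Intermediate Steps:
$r{\left(h \right)} = -25 + h^{2} + 21 h$
$t{\left(N,W \right)} = \frac{N + W}{2 W}$
$y = \frac{29}{4}$ ($y = \frac{-9 + 6}{2 \cdot 6} \left(-29\right) = \frac{1}{2} \cdot \frac{1}{6} \left(-3\right) \left(-29\right) = \left(- \frac{1}{4}\right) \left(-29\right) = \frac{29}{4} \approx 7.25$)
$y + r{\left(24 \right)} = \frac{29}{4} + \left(-25 + 24^{2} + 21 \cdot 24\right) = \frac{29}{4} + \left(-25 + 576 + 504\right) = \frac{29}{4} + 1055 = \frac{4249}{4}$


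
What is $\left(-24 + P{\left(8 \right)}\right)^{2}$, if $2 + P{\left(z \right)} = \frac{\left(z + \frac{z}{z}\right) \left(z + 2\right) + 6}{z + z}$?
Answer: $400$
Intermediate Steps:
$P{\left(z \right)} = -2 + \frac{6 + \left(1 + z\right) \left(2 + z\right)}{2 z}$ ($P{\left(z \right)} = -2 + \frac{\left(z + \frac{z}{z}\right) \left(z + 2\right) + 6}{z + z} = -2 + \frac{\left(z + 1\right) \left(2 + z\right) + 6}{2 z} = -2 + \left(\left(1 + z\right) \left(2 + z\right) + 6\right) \frac{1}{2 z} = -2 + \left(6 + \left(1 + z\right) \left(2 + z\right)\right) \frac{1}{2 z} = -2 + \frac{6 + \left(1 + z\right) \left(2 + z\right)}{2 z}$)
$\left(-24 + P{\left(8 \right)}\right)^{2} = \left(-24 + \frac{8 + 8 \left(-1 + 8\right)}{2 \cdot 8}\right)^{2} = \left(-24 + \frac{1}{2} \cdot \frac{1}{8} \left(8 + 8 \cdot 7\right)\right)^{2} = \left(-24 + \frac{1}{2} \cdot \frac{1}{8} \left(8 + 56\right)\right)^{2} = \left(-24 + \frac{1}{2} \cdot \frac{1}{8} \cdot 64\right)^{2} = \left(-24 + 4\right)^{2} = \left(-20\right)^{2} = 400$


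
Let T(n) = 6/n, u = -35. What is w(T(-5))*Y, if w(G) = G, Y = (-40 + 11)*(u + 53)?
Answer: 3132/5 ≈ 626.40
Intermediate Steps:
Y = -522 (Y = (-40 + 11)*(-35 + 53) = -29*18 = -522)
w(T(-5))*Y = (6/(-5))*(-522) = (6*(-⅕))*(-522) = -6/5*(-522) = 3132/5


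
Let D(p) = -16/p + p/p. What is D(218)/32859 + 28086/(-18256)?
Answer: -50295922205/32693127768 ≈ -1.5384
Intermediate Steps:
D(p) = 1 - 16/p (D(p) = -16/p + 1 = 1 - 16/p)
D(218)/32859 + 28086/(-18256) = ((-16 + 218)/218)/32859 + 28086/(-18256) = ((1/218)*202)*(1/32859) + 28086*(-1/18256) = (101/109)*(1/32859) - 14043/9128 = 101/3581631 - 14043/9128 = -50295922205/32693127768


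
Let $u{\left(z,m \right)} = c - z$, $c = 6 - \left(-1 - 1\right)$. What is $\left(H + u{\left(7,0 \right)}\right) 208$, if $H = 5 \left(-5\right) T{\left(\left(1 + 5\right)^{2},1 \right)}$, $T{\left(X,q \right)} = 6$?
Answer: $-30992$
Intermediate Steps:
$c = 8$ ($c = 6 - -2 = 6 + 2 = 8$)
$H = -150$ ($H = 5 \left(-5\right) 6 = \left(-25\right) 6 = -150$)
$u{\left(z,m \right)} = 8 - z$
$\left(H + u{\left(7,0 \right)}\right) 208 = \left(-150 + \left(8 - 7\right)\right) 208 = \left(-150 + 1\right) 208 = \left(-149\right) 208 = -30992$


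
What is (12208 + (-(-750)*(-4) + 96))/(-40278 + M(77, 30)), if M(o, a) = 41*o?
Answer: -9304/37121 ≈ -0.25064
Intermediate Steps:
(12208 + (-(-750)*(-4) + 96))/(-40278 + M(77, 30)) = (12208 + (-(-750)*(-4) + 96))/(-40278 + 41*77) = (12208 + (-75*40 + 96))/(-40278 + 3157) = (12208 + (-3000 + 96))/(-37121) = (12208 - 2904)*(-1/37121) = 9304*(-1/37121) = -9304/37121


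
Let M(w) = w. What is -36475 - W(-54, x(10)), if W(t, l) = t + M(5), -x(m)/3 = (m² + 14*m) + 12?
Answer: -36426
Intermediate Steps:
x(m) = -36 - 42*m - 3*m² (x(m) = -3*((m² + 14*m) + 12) = -3*(12 + m² + 14*m) = -36 - 42*m - 3*m²)
W(t, l) = 5 + t (W(t, l) = t + 5 = 5 + t)
-36475 - W(-54, x(10)) = -36475 - (5 - 54) = -36475 - 1*(-49) = -36475 + 49 = -36426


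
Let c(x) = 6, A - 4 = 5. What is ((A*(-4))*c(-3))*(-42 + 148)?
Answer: -22896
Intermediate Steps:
A = 9 (A = 4 + 5 = 9)
((A*(-4))*c(-3))*(-42 + 148) = ((9*(-4))*6)*(-42 + 148) = -36*6*106 = -216*106 = -22896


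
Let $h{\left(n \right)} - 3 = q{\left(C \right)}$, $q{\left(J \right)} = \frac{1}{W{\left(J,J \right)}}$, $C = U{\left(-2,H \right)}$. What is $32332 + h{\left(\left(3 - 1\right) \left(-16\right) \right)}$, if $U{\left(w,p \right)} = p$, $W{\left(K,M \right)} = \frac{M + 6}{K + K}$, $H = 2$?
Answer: $\frac{64671}{2} \approx 32336.0$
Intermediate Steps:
$W{\left(K,M \right)} = \frac{6 + M}{2 K}$
$C = 2$
$q{\left(J \right)} = \frac{2 J}{6 + J}$ ($q{\left(J \right)} = \frac{1}{\frac{1}{2} \frac{1}{J} \left(6 + J\right)} = \frac{2 J}{6 + J}$)
$h{\left(n \right)} = \frac{7}{2}$ ($h{\left(n \right)} = 3 + 2 \cdot 2 \frac{1}{6 + 2} = 3 + 2 \cdot 2 \cdot \frac{1}{8} = 3 + \frac{1}{2} = \frac{7}{2}$)
$32332 + h{\left(\left(3 - 1\right) \left(-16\right) \right)} = 32332 + \frac{7}{2} = \frac{64671}{2}$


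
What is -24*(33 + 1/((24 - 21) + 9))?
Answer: -794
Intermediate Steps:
-24*(33 + 1/((24 - 21) + 9)) = -24*(33 + 1/(3 + 9)) = -24*(33 + 1/12) = -24*397/12 = -794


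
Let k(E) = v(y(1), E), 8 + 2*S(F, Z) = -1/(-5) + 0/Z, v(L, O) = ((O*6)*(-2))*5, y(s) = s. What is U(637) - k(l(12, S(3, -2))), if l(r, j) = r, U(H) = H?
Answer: 1357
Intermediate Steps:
v(L, O) = -60*O (v(L, O) = ((6*O)*(-2))*5 = -12*O*5 = -60*O)
S(F, Z) = -39/10 (S(F, Z) = -4 + (-1/(-5) + 0/Z)/2 = -4 + (-1*(-⅕) + 0)/2 = -4 + (⅕ + 0)/2 = -4 + (½)*(⅕) = -4 + ⅒ = -39/10)
k(E) = -60*E
U(637) - k(l(12, S(3, -2))) = 637 - (-60)*12 = 637 - 1*(-720) = 637 + 720 = 1357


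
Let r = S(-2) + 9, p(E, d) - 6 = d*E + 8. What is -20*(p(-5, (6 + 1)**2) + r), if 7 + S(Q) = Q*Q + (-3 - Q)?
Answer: 4520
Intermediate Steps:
S(Q) = -10 + Q**2 - Q (S(Q) = -7 + (Q*Q + (-3 - Q)) = -7 + (Q**2 + (-3 - Q)) = -7 + (-3 + Q**2 - Q) = -10 + Q**2 - Q)
p(E, d) = 14 + E*d (p(E, d) = 6 + (d*E + 8) = 6 + (E*d + 8) = 6 + (8 + E*d) = 14 + E*d)
r = 5 (r = (-10 + (-2)**2 - 1*(-2)) + 9 = (-10 + 4 + 2) + 9 = -4 + 9 = 5)
-20*(p(-5, (6 + 1)**2) + r) = -20*((14 - 5*(6 + 1)**2) + 5) = -20*((14 - 5*7**2) + 5) = -20*((14 - 5*49) + 5) = -20*((14 - 245) + 5) = -20*(-231 + 5) = -20*(-226) = 4520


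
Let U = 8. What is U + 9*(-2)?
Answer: -10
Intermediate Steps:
U + 9*(-2) = 8 + 9*(-2) = 8 - 18 = -10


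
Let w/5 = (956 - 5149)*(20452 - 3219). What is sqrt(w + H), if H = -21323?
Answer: 8*I*sqrt(5645487) ≈ 19008.0*I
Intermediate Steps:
w = -361289845 (w = 5*((956 - 5149)*(20452 - 3219)) = 5*(-4193*17233) = 5*(-72257969) = -361289845)
sqrt(w + H) = sqrt(-361289845 - 21323) = sqrt(-361311168) = 8*I*sqrt(5645487)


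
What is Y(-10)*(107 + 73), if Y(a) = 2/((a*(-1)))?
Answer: 36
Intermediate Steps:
Y(a) = -2/a (Y(a) = 2/((-a)) = 2*(-1/a) = -2/a)
Y(-10)*(107 + 73) = (-2/(-10))*(107 + 73) = -2*(-1/10)*180 = (1/5)*180 = 36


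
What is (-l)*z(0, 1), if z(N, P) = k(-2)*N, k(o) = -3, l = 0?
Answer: 0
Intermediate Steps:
z(N, P) = -3*N
(-l)*z(0, 1) = (-1*0)*(-3*0) = 0*0 = 0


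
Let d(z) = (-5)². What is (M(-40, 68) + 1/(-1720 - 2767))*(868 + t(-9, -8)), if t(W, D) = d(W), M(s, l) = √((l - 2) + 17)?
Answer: -893/4487 + 893*√83 ≈ 8135.4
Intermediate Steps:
d(z) = 25
M(s, l) = √(15 + l) (M(s, l) = √((-2 + l) + 17) = √(15 + l))
t(W, D) = 25
(M(-40, 68) + 1/(-1720 - 2767))*(868 + t(-9, -8)) = (√(15 + 68) + 1/(-1720 - 2767))*(868 + 25) = (√83 + 1/(-4487))*893 = (√83 - 1/4487)*893 = (-1/4487 + √83)*893 = -893/4487 + 893*√83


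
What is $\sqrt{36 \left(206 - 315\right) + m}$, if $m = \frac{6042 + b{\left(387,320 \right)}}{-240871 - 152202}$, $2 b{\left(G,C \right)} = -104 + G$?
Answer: $\frac{i \sqrt{2425141914999566}}{786146} \approx 62.642 i$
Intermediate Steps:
$b{\left(G,C \right)} = -52 + \frac{G}{2}$ ($b{\left(G,C \right)} = \frac{-104 + G}{2} = -52 + \frac{G}{2}$)
$m = - \frac{12367}{786146}$ ($m = \frac{6042 + \left(-52 + \frac{1}{2} \cdot 387\right)}{-240871 - 152202} = \frac{6042 + \left(-52 + \frac{387}{2}\right)}{-393073} = \left(6042 + \frac{283}{2}\right) \left(- \frac{1}{393073}\right) = \frac{12367}{2} \left(- \frac{1}{393073}\right) = - \frac{12367}{786146} \approx -0.015731$)
$\sqrt{36 \left(206 - 315\right) + m} = \sqrt{36 \left(206 - 315\right) - \frac{12367}{786146}} = \sqrt{36 \left(-109\right) - \frac{12367}{786146}} = \sqrt{-3924 - \frac{12367}{786146}} = \sqrt{- \frac{3084849271}{786146}} = \frac{i \sqrt{2425141914999566}}{786146}$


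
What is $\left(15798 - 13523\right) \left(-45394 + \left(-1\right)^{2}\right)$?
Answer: $-103269075$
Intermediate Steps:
$\left(15798 - 13523\right) \left(-45394 + \left(-1\right)^{2}\right) = 2275 \left(-45394 + 1\right) = 2275 \left(-45393\right) = -103269075$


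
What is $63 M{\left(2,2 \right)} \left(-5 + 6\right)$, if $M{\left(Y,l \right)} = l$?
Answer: $126$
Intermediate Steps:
$63 M{\left(2,2 \right)} \left(-5 + 6\right) = 63 \cdot 2 \left(-5 + 6\right) = 63 \cdot 2 \cdot 1 = 63 \cdot 2 = 126$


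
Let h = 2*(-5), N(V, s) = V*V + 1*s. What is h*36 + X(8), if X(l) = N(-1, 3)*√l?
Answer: -360 + 8*√2 ≈ -348.69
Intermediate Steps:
N(V, s) = s + V² (N(V, s) = V² + s = s + V²)
h = -10
X(l) = 4*√l (X(l) = (3 + (-1)²)*√l = (3 + 1)*√l = 4*√l)
h*36 + X(8) = -10*36 + 4*√8 = -360 + 4*(2*√2) = -360 + 8*√2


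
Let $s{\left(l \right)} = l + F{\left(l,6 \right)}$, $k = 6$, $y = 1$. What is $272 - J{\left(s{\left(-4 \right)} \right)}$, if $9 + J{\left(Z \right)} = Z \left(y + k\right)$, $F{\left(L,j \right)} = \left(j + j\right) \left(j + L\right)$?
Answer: $141$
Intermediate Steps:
$F{\left(L,j \right)} = 2 j \left(L + j\right)$
$s{\left(l \right)} = 72 + 13 l$ ($s{\left(l \right)} = l + 2 \cdot 6 \left(l + 6\right) = l + 2 \cdot 6 \left(6 + l\right) = l + \left(72 + 12 l\right) = 72 + 13 l$)
$J{\left(Z \right)} = -9 + 7 Z$ ($J{\left(Z \right)} = -9 + Z \left(1 + 6\right) = -9 + Z 7 = -9 + 7 Z$)
$272 - J{\left(s{\left(-4 \right)} \right)} = 272 - \left(-9 + 7 \left(72 + 13 \left(-4\right)\right)\right) = 272 - \left(-9 + 7 \left(72 - 52\right)\right) = 272 - \left(-9 + 7 \cdot 20\right) = 272 - \left(-9 + 140\right) = 272 - 131 = 141$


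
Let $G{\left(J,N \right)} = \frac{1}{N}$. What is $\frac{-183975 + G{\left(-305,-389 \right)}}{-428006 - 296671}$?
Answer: $\frac{71566276}{281899353} \approx 0.25387$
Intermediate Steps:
$\frac{-183975 + G{\left(-305,-389 \right)}}{-428006 - 296671} = \frac{-183975 + \frac{1}{-389}}{-428006 - 296671} = \frac{-183975 - \frac{1}{389}}{-724677} = \left(- \frac{71566276}{389}\right) \left(- \frac{1}{724677}\right) = \frac{71566276}{281899353}$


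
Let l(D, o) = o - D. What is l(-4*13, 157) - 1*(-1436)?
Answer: 1645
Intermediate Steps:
l(-4*13, 157) - 1*(-1436) = (157 - (-4)*13) - 1*(-1436) = (157 - 1*(-52)) + 1436 = (157 + 52) + 1436 = 209 + 1436 = 1645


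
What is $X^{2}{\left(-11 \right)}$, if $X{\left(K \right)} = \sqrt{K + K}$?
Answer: $-22$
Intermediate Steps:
$X{\left(K \right)} = \sqrt{2} \sqrt{K}$ ($X{\left(K \right)} = \sqrt{2 K} = \sqrt{2} \sqrt{K}$)
$X^{2}{\left(-11 \right)} = \left(\sqrt{2} \sqrt{-11}\right)^{2} = \left(\sqrt{2} i \sqrt{11}\right)^{2} = \left(i \sqrt{22}\right)^{2} = -22$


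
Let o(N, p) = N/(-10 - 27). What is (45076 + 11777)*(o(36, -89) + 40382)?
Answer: 84943953594/37 ≈ 2.2958e+9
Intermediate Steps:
o(N, p) = -N/37 (o(N, p) = N/(-37) = N*(-1/37) = -N/37)
(45076 + 11777)*(o(36, -89) + 40382) = (45076 + 11777)*(-1/37*36 + 40382) = 56853*(-36/37 + 40382) = 56853*(1494098/37) = 84943953594/37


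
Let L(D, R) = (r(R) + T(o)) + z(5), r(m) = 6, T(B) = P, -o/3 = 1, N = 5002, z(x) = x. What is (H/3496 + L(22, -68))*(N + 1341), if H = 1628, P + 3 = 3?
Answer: 63563203/874 ≈ 72727.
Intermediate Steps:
P = 0 (P = -3 + 3 = 0)
o = -3 (o = -3*1 = -3)
T(B) = 0
L(D, R) = 11 (L(D, R) = (6 + 0) + 5 = 6 + 5 = 11)
(H/3496 + L(22, -68))*(N + 1341) = (1628/3496 + 11)*(5002 + 1341) = (1628*(1/3496) + 11)*6343 = (407/874 + 11)*6343 = (10021/874)*6343 = 63563203/874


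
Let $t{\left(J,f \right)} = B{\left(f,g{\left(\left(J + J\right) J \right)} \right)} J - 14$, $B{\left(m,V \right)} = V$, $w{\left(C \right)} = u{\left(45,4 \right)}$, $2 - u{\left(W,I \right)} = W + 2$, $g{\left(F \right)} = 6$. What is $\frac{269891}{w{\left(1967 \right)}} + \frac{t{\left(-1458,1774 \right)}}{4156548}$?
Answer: $- \frac{186969215093}{31174110} \approx -5997.6$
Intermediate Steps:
$u{\left(W,I \right)} = - W$ ($u{\left(W,I \right)} = 2 - \left(W + 2\right) = 2 - \left(2 + W\right) = - W$)
$w{\left(C \right)} = -45$ ($w{\left(C \right)} = \left(-1\right) 45 = -45$)
$t{\left(J,f \right)} = -14 + 6 J$ ($t{\left(J,f \right)} = 6 J - 14 = -14 + 6 J$)
$\frac{269891}{w{\left(1967 \right)}} + \frac{t{\left(-1458,1774 \right)}}{4156548} = \frac{269891}{-45} + \frac{-14 + 6 \left(-1458\right)}{4156548} = 269891 \left(- \frac{1}{45}\right) + \left(-14 - 8748\right) \frac{1}{4156548} = - \frac{269891}{45} - \frac{4381}{2078274} = - \frac{186969215093}{31174110}$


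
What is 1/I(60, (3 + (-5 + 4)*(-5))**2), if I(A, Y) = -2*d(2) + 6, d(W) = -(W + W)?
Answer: 1/14 ≈ 0.071429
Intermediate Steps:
d(W) = -2*W
I(A, Y) = 14 (I(A, Y) = -(-4)*2 + 6 = -2*(-4) + 6 = 8 + 6 = 14)
1/I(60, (3 + (-5 + 4)*(-5))**2) = 1/14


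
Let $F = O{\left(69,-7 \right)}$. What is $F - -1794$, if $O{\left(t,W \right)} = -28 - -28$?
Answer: $1794$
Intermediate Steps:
$O{\left(t,W \right)} = 0$ ($O{\left(t,W \right)} = -28 + 28 = 0$)
$F = 0$
$F - -1794 = 0 - -1794 = 0 + 1794 = 1794$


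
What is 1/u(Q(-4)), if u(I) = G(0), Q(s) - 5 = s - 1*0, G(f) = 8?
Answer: ⅛ ≈ 0.12500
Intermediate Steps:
Q(s) = 5 + s (Q(s) = 5 + (s - 1*0) = 5 + (s + 0) = 5 + s)
u(I) = 8
1/u(Q(-4)) = 1/8 = ⅛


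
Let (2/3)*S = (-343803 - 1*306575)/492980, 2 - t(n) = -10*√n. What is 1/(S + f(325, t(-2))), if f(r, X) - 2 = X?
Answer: 491182101940/49598575380609 - 2430292804000*I*√2/49598575380609 ≈ 0.0099031 - 0.069295*I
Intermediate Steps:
t(n) = 2 + 10*√n (t(n) = 2 - (-10)*√n = 2 + 10*√n)
f(r, X) = 2 + X
S = -975567/492980 (S = 3*((-343803 - 1*306575)/492980)/2 = 3*((-343803 - 306575)*(1/492980))/2 = 3*(-650378*1/492980)/2 = (3/2)*(-325189/246490) = -975567/492980 ≈ -1.9789)
1/(S + f(325, t(-2))) = 1/(-975567/492980 + (2 + (2 + 10*√(-2)))) = 1/(-975567/492980 + (2 + (2 + 10*(I*√2)))) = 1/(-975567/492980 + (2 + (2 + 10*I*√2))) = 1/(-975567/492980 + (4 + 10*I*√2)) = 1/(996353/492980 + 10*I*√2)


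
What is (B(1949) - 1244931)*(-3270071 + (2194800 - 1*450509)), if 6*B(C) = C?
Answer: 5696985590930/3 ≈ 1.8990e+12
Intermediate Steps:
B(C) = C/6
(B(1949) - 1244931)*(-3270071 + (2194800 - 1*450509)) = ((1/6)*1949 - 1244931)*(-3270071 + (2194800 - 1*450509)) = (1949/6 - 1244931)*(-3270071 + (2194800 - 450509)) = -7467637*(-3270071 + 1744291)/6 = -7467637/6*(-1525780) = 5696985590930/3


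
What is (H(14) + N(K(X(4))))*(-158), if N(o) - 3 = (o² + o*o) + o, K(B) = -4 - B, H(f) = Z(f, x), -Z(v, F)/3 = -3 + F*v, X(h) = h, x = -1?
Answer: -27492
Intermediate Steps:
Z(v, F) = 9 - 3*F*v (Z(v, F) = -3*(-3 + F*v) = 9 - 3*F*v)
H(f) = 9 + 3*f (H(f) = 9 - 3*(-1)*f = 9 + 3*f)
N(o) = 3 + o + 2*o² (N(o) = 3 + ((o² + o*o) + o) = 3 + ((o² + o²) + o) = 3 + (2*o² + o) = 3 + (o + 2*o²) = 3 + o + 2*o²)
(H(14) + N(K(X(4))))*(-158) = ((9 + 3*14) + (3 + (-4 - 1*4) + 2*(-4 - 1*4)²))*(-158) = ((9 + 42) + (3 + (-4 - 4) + 2*(-4 - 4)²))*(-158) = (51 + (3 - 8 + 2*(-8)²))*(-158) = (51 + (3 - 8 + 2*64))*(-158) = (51 + (3 - 8 + 128))*(-158) = (51 + 123)*(-158) = 174*(-158) = -27492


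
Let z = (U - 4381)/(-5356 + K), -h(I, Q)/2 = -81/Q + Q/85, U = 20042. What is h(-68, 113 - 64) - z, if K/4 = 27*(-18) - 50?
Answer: 26497613/6247500 ≈ 4.2413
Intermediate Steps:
K = -2144 (K = 4*(27*(-18) - 50) = 4*(-486 - 50) = 4*(-536) = -2144)
h(I, Q) = 162/Q - 2*Q/85 (h(I, Q) = -2*(-81/Q + Q/85) = 162/Q - 2*Q/85)
z = -15661/7500 (z = (20042 - 4381)/(-5356 - 2144) = 15661/(-7500) = 15661*(-1/7500) = -15661/7500 ≈ -2.0881)
h(-68, 113 - 64) - z = (162/(113 - 64) - 2*(113 - 64)/85) - 1*(-15661/7500) = (162/49 - 2/85*49) + 15661/7500 = (162*(1/49) - 98/85) + 15661/7500 = (162/49 - 98/85) + 15661/7500 = 8968/4165 + 15661/7500 = 26497613/6247500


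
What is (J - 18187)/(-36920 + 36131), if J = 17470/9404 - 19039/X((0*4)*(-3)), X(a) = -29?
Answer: 796722751/35862154 ≈ 22.216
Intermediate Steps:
J = 89774693/136358 (J = 17470/9404 - 19039/(-29) = 17470*(1/9404) - 19039*(-1/29) = 8735/4702 + 19039/29 = 89774693/136358 ≈ 658.38)
(J - 18187)/(-36920 + 36131) = (89774693/136358 - 18187)/(-36920 + 36131) = -2390168253/136358/(-789) = -2390168253/136358*(-1/789) = 796722751/35862154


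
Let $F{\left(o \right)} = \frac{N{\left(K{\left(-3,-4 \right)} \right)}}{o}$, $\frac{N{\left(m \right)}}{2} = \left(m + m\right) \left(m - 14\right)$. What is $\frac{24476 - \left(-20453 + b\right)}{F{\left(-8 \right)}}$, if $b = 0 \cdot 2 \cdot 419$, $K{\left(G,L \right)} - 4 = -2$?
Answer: $\frac{44929}{12} \approx 3744.1$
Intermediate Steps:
$K{\left(G,L \right)} = 2$ ($K{\left(G,L \right)} = 4 - 2 = 2$)
$N{\left(m \right)} = 4 m \left(-14 + m\right)$ ($N{\left(m \right)} = 2 \left(m + m\right) \left(m - 14\right) = 2 \cdot 2 m \left(-14 + m\right) = 4 m \left(-14 + m\right)$)
$F{\left(o \right)} = - \frac{96}{o}$ ($F{\left(o \right)} = \frac{4 \cdot 2 \left(-14 + 2\right)}{o} = \frac{4 \cdot 2 \left(-12\right)}{o} = - \frac{96}{o}$)
$b = 0$ ($b = 0 \cdot 419 = 0$)
$\frac{24476 - \left(-20453 + b\right)}{F{\left(-8 \right)}} = \frac{24476 + \left(20453 - 0\right)}{\left(-96\right) \frac{1}{-8}} = \frac{24476 + \left(20453 + 0\right)}{\left(-96\right) \left(- \frac{1}{8}\right)} = \frac{24476 + 20453}{12} = 44929 \cdot \frac{1}{12} = \frac{44929}{12}$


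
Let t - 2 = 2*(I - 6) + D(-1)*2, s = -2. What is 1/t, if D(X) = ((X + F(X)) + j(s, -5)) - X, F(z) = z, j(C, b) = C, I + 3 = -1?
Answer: -1/24 ≈ -0.041667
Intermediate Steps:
I = -4 (I = -3 - 1 = -4)
D(X) = -2 + X (D(X) = ((X + X) - 2) - X = (2*X - 2) - X = (-2 + 2*X) - X = -2 + X)
t = -24 (t = 2 + (2*(-4 - 6) + (-2 - 1)*2) = 2 + (2*(-10) - 3*2) = 2 + (-20 - 6) = 2 - 26 = -24)
1/t = 1/(-24) = -1/24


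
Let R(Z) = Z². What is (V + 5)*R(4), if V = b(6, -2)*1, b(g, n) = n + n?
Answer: 16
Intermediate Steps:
b(g, n) = 2*n
V = -4 (V = (2*(-2))*1 = -4*1 = -4)
(V + 5)*R(4) = (-4 + 5)*4² = 1*16 = 16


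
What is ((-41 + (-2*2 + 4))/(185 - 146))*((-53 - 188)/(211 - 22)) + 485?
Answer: 3584816/7371 ≈ 486.34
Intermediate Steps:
((-41 + (-2*2 + 4))/(185 - 146))*((-53 - 188)/(211 - 22)) + 485 = ((-41 + (-4 + 4))/39)*(-241/189) + 485 = ((-41 + 0)*(1/39))*(-241*1/189) + 485 = -41*1/39*(-241/189) + 485 = -41/39*(-241/189) + 485 = 9881/7371 + 485 = 3584816/7371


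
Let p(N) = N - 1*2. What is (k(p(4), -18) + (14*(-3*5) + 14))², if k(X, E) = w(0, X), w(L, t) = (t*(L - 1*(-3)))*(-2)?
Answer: 43264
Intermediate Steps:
p(N) = -2 + N (p(N) = N - 2 = -2 + N)
w(L, t) = -2*t*(3 + L) (w(L, t) = (t*(L + 3))*(-2) = (t*(3 + L))*(-2) = -2*t*(3 + L))
k(X, E) = -6*X (k(X, E) = -2*X*(3 + 0) = -2*X*3 = -6*X)
(k(p(4), -18) + (14*(-3*5) + 14))² = (-6*(-2 + 4) + (14*(-3*5) + 14))² = (-6*2 + (14*(-15) + 14))² = (-12 + (-210 + 14))² = (-12 - 196)² = (-208)² = 43264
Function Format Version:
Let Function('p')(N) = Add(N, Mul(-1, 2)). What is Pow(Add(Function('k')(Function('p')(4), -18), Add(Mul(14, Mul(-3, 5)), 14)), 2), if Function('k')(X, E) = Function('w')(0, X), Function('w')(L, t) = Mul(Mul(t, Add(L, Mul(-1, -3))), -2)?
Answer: 43264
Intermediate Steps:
Function('p')(N) = Add(-2, N) (Function('p')(N) = Add(N, -2) = Add(-2, N))
Function('w')(L, t) = Mul(-2, t, Add(3, L)) (Function('w')(L, t) = Mul(Mul(t, Add(L, 3)), -2) = Mul(Mul(t, Add(3, L)), -2) = Mul(-2, t, Add(3, L)))
Function('k')(X, E) = Mul(-6, X) (Function('k')(X, E) = Mul(-2, X, Add(3, 0)) = Mul(-2, X, 3) = Mul(-6, X))
Pow(Add(Function('k')(Function('p')(4), -18), Add(Mul(14, Mul(-3, 5)), 14)), 2) = Pow(Add(Mul(-6, Add(-2, 4)), Add(Mul(14, Mul(-3, 5)), 14)), 2) = Pow(Add(Mul(-6, 2), Add(Mul(14, -15), 14)), 2) = Pow(Add(-12, Add(-210, 14)), 2) = Pow(Add(-12, -196), 2) = Pow(-208, 2) = 43264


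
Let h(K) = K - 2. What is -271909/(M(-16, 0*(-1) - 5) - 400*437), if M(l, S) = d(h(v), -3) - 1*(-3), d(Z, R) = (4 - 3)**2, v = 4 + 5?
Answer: 271909/174796 ≈ 1.5556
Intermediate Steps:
v = 9
h(K) = -2 + K
d(Z, R) = 1 (d(Z, R) = 1**2 = 1)
M(l, S) = 4 (M(l, S) = 1 - 1*(-3) = 1 + 3 = 4)
-271909/(M(-16, 0*(-1) - 5) - 400*437) = -271909/(4 - 400*437) = -271909/(4 - 174800) = -271909/(-174796) = -271909*(-1/174796) = 271909/174796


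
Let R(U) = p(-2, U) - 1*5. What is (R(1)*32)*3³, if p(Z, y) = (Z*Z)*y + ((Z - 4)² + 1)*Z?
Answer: -64800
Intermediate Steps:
p(Z, y) = Z*(1 + (-4 + Z)²) + y*Z² (p(Z, y) = Z²*y + ((-4 + Z)² + 1)*Z = y*Z² + (1 + (-4 + Z)²)*Z = y*Z² + Z*(1 + (-4 + Z)²) = Z*(1 + (-4 + Z)²) + y*Z²)
R(U) = -79 + 4*U (R(U) = -2*(1 + (-4 - 2)² - 2*U) - 1*5 = -2*(1 + (-6)² - 2*U) - 5 = -2*(1 + 36 - 2*U) - 5 = -2*(37 - 2*U) - 5 = (-74 + 4*U) - 5 = -79 + 4*U)
(R(1)*32)*3³ = ((-79 + 4*1)*32)*3³ = ((-79 + 4)*32)*27 = -75*32*27 = -2400*27 = -64800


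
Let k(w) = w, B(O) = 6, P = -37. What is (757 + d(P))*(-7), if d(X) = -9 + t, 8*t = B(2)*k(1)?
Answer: -20965/4 ≈ -5241.3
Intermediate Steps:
t = ¾ (t = (6*1)/8 = (⅛)*6 = ¾ ≈ 0.75000)
d(X) = -33/4 (d(X) = -9 + ¾ = -33/4)
(757 + d(P))*(-7) = (757 - 33/4)*(-7) = (2995/4)*(-7) = -20965/4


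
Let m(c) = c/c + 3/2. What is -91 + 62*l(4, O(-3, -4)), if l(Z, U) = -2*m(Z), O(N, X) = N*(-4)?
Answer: -401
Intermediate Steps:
O(N, X) = -4*N
m(c) = 5/2 (m(c) = 1 + 3*(½) = 1 + 3/2 = 5/2)
l(Z, U) = -5 (l(Z, U) = -2*5/2 = -5)
-91 + 62*l(4, O(-3, -4)) = -91 + 62*(-5) = -91 - 310 = -401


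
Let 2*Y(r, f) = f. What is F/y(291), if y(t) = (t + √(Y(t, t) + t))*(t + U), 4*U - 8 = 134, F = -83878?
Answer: -335512/378087 + 167756*√194/36674439 ≈ -0.82368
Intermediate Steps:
U = 71/2 (U = 2 + (¼)*134 = 2 + 67/2 = 71/2 ≈ 35.500)
Y(r, f) = f/2
y(t) = (71/2 + t)*(t + √6*√t/2) (y(t) = (t + √(t/2 + t))*(t + 71/2) = (t + √(3*t/2))*(71/2 + t) = (t + √6*√t/2)*(71/2 + t) = (71/2 + t)*(t + √6*√t/2))
F/y(291) = -83878/(291² + (71/2)*291 + √6*291^(3/2)/2 + 71*√6*√291/4) = -83878/(84681 + 20661/2 + √6*(291*√291)/2 + 213*√194/4) = -83878/(84681 + 20661/2 + 873*√194/2 + 213*√194/4) = -83878/(190023/2 + 1959*√194/4)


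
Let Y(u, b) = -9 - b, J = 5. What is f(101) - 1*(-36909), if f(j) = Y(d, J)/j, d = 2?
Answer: 3727795/101 ≈ 36909.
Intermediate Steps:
f(j) = -14/j (f(j) = (-9 - 1*5)/j = (-9 - 5)/j = -14/j)
f(101) - 1*(-36909) = -14/101 - 1*(-36909) = -14*1/101 + 36909 = -14/101 + 36909 = 3727795/101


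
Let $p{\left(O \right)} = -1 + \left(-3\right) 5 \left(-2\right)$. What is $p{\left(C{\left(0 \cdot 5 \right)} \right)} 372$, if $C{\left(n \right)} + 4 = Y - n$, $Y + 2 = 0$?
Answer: $10788$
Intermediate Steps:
$Y = -2$ ($Y = -2 + 0 = -2$)
$C{\left(n \right)} = -6 - n$ ($C{\left(n \right)} = -4 - \left(2 + n\right) = -6 - n$)
$p{\left(O \right)} = 29$ ($p{\left(O \right)} = -1 - -30 = -1 + 30 = 29$)
$p{\left(C{\left(0 \cdot 5 \right)} \right)} 372 = 29 \cdot 372 = 10788$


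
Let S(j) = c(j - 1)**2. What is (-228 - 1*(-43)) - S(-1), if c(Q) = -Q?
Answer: -189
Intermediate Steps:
S(j) = (1 - j)**2 (S(j) = (-(j - 1))**2 = (-(-1 + j))**2 = (1 - j)**2)
(-228 - 1*(-43)) - S(-1) = (-228 - 1*(-43)) - (-1 - 1)**2 = (-228 + 43) - 1*(-2)**2 = -185 - 1*4 = -185 - 4 = -189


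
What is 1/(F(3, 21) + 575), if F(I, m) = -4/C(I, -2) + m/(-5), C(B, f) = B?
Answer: 15/8542 ≈ 0.0017560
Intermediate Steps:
F(I, m) = -4/I - m/5 (F(I, m) = -4/I + m/(-5) = -4/I + m*(-⅕) = -4/I - m/5)
1/(F(3, 21) + 575) = 1/((-4/3 - ⅕*21) + 575) = 1/((-4*⅓ - 21/5) + 575) = 1/((-4/3 - 21/5) + 575) = 1/(-83/15 + 575) = 1/(8542/15) = 15/8542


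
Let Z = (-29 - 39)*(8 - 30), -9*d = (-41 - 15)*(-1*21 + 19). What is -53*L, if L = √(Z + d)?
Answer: -106*√3338/3 ≈ -2041.4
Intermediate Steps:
d = -112/9 (d = -(-41 - 15)*(-1*21 + 19)/9 = -(-56)*(-21 + 19)/9 = -(-56)*(-2)/9 = -⅑*112 = -112/9 ≈ -12.444)
Z = 1496 (Z = -68*(-22) = 1496)
L = 2*√3338/3 (L = √(1496 - 112/9) = √(13352/9) = 2*√3338/3 ≈ 38.517)
-53*L = -106*√3338/3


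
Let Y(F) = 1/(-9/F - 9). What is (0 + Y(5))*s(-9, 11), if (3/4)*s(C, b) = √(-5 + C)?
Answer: -10*I*√14/81 ≈ -0.46193*I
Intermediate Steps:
s(C, b) = 4*√(-5 + C)/3
Y(F) = 1/(-9 - 9/F)
(0 + Y(5))*s(-9, 11) = (0 - 1*5/(9 + 9*5))*(4*√(-5 - 9)/3) = (0 - 1*5/(9 + 45))*(4*√(-14)/3) = (0 - 1*5/54)*(4*(I*√14)/3) = (0 - 1*5*1/54)*(4*I*√14/3) = (0 - 5/54)*(4*I*√14/3) = -10*I*√14/81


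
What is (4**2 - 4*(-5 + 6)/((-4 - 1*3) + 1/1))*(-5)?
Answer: -250/3 ≈ -83.333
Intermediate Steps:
(4**2 - 4*(-5 + 6)/((-4 - 1*3) + 1/1))*(-5) = (16 - 4/((-4 - 3) + 1))*(-5) = (16 - 4/(-7 + 1))*(-5) = (16 - 4/(-6))*(-5) = (16 - 4*(-1)/6)*(-5) = (16 - 4*(-1/6))*(-5) = (16 + 2/3)*(-5) = (50/3)*(-5) = -250/3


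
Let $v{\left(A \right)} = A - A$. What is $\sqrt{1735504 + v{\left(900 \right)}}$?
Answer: $4 \sqrt{108469} \approx 1317.4$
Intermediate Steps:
$v{\left(A \right)} = 0$
$\sqrt{1735504 + v{\left(900 \right)}} = \sqrt{1735504 + 0} = \sqrt{1735504} = 4 \sqrt{108469}$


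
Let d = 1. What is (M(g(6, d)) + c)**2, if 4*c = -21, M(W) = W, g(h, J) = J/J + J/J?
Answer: 169/16 ≈ 10.563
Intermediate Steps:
g(h, J) = 2 (g(h, J) = 1 + 1 = 2)
c = -21/4 (c = (1/4)*(-21) = -21/4 ≈ -5.2500)
(M(g(6, d)) + c)**2 = (2 - 21/4)**2 = (-13/4)**2 = 169/16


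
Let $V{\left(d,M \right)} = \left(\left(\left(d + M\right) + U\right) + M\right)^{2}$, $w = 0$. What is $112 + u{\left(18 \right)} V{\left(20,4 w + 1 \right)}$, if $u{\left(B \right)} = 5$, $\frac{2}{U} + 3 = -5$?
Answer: $\frac{39637}{16} \approx 2477.3$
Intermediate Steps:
$U = - \frac{1}{4}$ ($U = \frac{2}{-3 - 5} = \frac{2}{-8} = 2 \left(- \frac{1}{8}\right) = - \frac{1}{4} \approx -0.25$)
$V{\left(d,M \right)} = \left(- \frac{1}{4} + d + 2 M\right)^{2}$ ($V{\left(d,M \right)} = \left(\left(\left(d + M\right) - \frac{1}{4}\right) + M\right)^{2} = \left(\left(\left(M + d\right) - \frac{1}{4}\right) + M\right)^{2} = \left(\left(- \frac{1}{4} + M + d\right) + M\right)^{2} = \left(- \frac{1}{4} + d + 2 M\right)^{2}$)
$112 + u{\left(18 \right)} V{\left(20,4 w + 1 \right)} = 112 + 5 \frac{\left(-1 + 4 \cdot 20 + 8 \left(4 \cdot 0 + 1\right)\right)^{2}}{16} = 112 + 5 \frac{\left(-1 + 80 + 8 \left(0 + 1\right)\right)^{2}}{16} = 112 + 5 \frac{\left(-1 + 80 + 8 \cdot 1\right)^{2}}{16} = 112 + 5 \frac{\left(-1 + 80 + 8\right)^{2}}{16} = 112 + 5 \frac{87^{2}}{16} = 112 + 5 \cdot \frac{1}{16} \cdot 7569 = 112 + 5 \cdot \frac{7569}{16} = 112 + \frac{37845}{16} = \frac{39637}{16}$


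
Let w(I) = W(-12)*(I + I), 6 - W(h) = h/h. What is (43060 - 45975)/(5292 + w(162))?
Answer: -2915/6912 ≈ -0.42173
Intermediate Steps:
W(h) = 5 (W(h) = 6 - h/h = 6 - 1*1 = 6 - 1 = 5)
w(I) = 10*I (w(I) = 5*(I + I) = 5*(2*I) = 10*I)
(43060 - 45975)/(5292 + w(162)) = (43060 - 45975)/(5292 + 10*162) = -2915/(5292 + 1620) = -2915/6912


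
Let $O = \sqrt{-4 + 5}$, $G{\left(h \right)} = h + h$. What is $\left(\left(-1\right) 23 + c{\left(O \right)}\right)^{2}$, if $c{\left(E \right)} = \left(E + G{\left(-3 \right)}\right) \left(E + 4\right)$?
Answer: $2304$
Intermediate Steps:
$G{\left(h \right)} = 2 h$
$O = 1$ ($O = \sqrt{1} = 1$)
$c{\left(E \right)} = \left(-6 + E\right) \left(4 + E\right)$ ($c{\left(E \right)} = \left(E + 2 \left(-3\right)\right) \left(E + 4\right) = \left(E - 6\right) \left(4 + E\right) = \left(-6 + E\right) \left(4 + E\right)$)
$\left(\left(-1\right) 23 + c{\left(O \right)}\right)^{2} = \left(\left(-1\right) 23 - \left(26 - 1\right)\right)^{2} = \left(-23 - 25\right)^{2} = \left(-48\right)^{2} = 2304$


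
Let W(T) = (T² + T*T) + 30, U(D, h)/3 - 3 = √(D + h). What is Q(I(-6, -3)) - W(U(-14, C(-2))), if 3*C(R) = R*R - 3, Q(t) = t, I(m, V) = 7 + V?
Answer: 58 - 36*I*√123 ≈ 58.0 - 399.26*I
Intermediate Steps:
C(R) = -1 + R²/3 (C(R) = (R*R - 3)/3 = (R² - 3)/3 = (-3 + R²)/3 = -1 + R²/3)
U(D, h) = 9 + 3*√(D + h)
W(T) = 30 + 2*T² (W(T) = (T² + T²) + 30 = 2*T² + 30 = 30 + 2*T²)
Q(I(-6, -3)) - W(U(-14, C(-2))) = (7 - 3) - (30 + 2*(9 + 3*√(-14 + (-1 + (⅓)*(-2)²)))²) = 4 - (30 + 2*(9 + 3*√(-14 + (-1 + (⅓)*4)))²) = 4 - (30 + 2*(9 + 3*√(-14 + (-1 + 4/3)))²) = 4 - (30 + 2*(9 + 3*√(-14 + ⅓))²) = 4 - (30 + 2*(9 + 3*√(-41/3))²) = 4 - (30 + 2*(9 + 3*(I*√123/3))²) = 4 - (30 + 2*(9 + I*√123)²) = 4 + (-30 - 2*(9 + I*√123)²) = -26 - 2*(9 + I*√123)²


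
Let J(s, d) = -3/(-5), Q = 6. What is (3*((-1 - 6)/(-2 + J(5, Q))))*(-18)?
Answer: -270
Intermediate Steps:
J(s, d) = ⅗ (J(s, d) = -3*(-⅕) = ⅗)
(3*((-1 - 6)/(-2 + J(5, Q))))*(-18) = (3*((-1 - 6)/(-2 + ⅗)))*(-18) = (3*(-7/(-7/5)))*(-18) = (3*(-7*(-5/7)))*(-18) = (3*5)*(-18) = 15*(-18) = -270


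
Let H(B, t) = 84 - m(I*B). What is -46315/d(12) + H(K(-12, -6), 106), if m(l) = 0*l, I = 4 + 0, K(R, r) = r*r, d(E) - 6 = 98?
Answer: -37579/104 ≈ -361.34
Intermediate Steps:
d(E) = 104 (d(E) = 6 + 98 = 104)
K(R, r) = r**2
I = 4
m(l) = 0
H(B, t) = 84 (H(B, t) = 84 - 1*0 = 84 + 0 = 84)
-46315/d(12) + H(K(-12, -6), 106) = -46315/104 + 84 = -37579/104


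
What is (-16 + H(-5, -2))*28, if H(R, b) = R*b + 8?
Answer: 56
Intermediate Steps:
H(R, b) = 8 + R*b
(-16 + H(-5, -2))*28 = (-16 + (8 - 5*(-2)))*28 = (-16 + (8 + 10))*28 = (-16 + 18)*28 = 2*28 = 56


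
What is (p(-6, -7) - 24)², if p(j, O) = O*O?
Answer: 625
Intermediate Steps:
p(j, O) = O²
(p(-6, -7) - 24)² = ((-7)² - 24)² = (49 - 24)² = 25² = 625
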